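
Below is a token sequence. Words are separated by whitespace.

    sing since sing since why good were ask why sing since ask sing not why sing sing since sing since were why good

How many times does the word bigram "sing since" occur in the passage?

Scanning the 22 overlapping bigram windows for "sing since":
  position 1–2: sing since
  position 3–4: sing since
  position 10–11: sing since
  position 17–18: sing since
  position 19–20: sing since

5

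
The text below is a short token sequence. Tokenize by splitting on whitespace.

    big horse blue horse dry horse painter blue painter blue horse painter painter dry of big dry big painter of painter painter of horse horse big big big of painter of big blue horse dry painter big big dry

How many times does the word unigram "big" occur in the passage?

Scanning the 39 tokens for "big":
  position 1: big
  position 16: big
  position 18: big
  position 26: big
  position 27: big
  position 28: big
  position 32: big
  position 37: big
  position 38: big

9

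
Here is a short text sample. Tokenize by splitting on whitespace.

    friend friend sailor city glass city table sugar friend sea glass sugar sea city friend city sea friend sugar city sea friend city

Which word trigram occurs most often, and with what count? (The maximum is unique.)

Trigram frequencies (highest first):
  city sea friend: 2
  friend friend sailor: 1
  friend sailor city: 1
  sailor city glass: 1
  city glass city: 1
  glass city table: 1
  … (14 more, each ≤ 1)

"city sea friend", 2 times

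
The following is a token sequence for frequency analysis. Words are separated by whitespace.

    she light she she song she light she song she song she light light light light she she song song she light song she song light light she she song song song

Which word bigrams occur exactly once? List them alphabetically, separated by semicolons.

Bigram counts meeting the condition (exactly once):
  light song: 1
  song light: 1

light song; song light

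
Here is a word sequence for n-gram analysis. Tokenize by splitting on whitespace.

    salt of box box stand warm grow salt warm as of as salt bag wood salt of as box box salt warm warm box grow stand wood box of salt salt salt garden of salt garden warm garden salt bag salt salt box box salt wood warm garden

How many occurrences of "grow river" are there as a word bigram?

0

Scanning the 47 overlapping bigram windows for "grow river":
  (none found)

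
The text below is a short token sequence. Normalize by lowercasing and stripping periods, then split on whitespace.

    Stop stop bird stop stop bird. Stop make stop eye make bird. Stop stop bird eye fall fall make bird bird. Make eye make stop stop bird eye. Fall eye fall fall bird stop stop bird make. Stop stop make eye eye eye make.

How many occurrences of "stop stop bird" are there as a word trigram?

Scanning the 42 overlapping trigram windows for "stop stop bird":
  position 1–3: stop stop bird
  position 4–6: stop stop bird
  position 13–15: stop stop bird
  position 25–27: stop stop bird
  position 34–36: stop stop bird

5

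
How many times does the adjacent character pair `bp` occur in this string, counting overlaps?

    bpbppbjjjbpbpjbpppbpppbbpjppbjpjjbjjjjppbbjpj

7

Sliding a length-2 window over the 45 characters (44 positions):
  position 1–2: bp
  position 3–4: bp
  position 10–11: bp
  position 12–13: bp
  position 15–16: bp
  position 19–20: bp
  position 24–25: bp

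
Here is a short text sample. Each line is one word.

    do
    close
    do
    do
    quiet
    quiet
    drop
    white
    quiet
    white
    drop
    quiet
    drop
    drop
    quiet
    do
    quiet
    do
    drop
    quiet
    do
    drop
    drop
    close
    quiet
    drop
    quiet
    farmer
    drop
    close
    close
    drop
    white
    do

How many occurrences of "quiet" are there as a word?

Scanning the 34 tokens for "quiet":
  position 5: quiet
  position 6: quiet
  position 9: quiet
  position 12: quiet
  position 15: quiet
  position 17: quiet
  position 20: quiet
  position 25: quiet
  position 27: quiet

9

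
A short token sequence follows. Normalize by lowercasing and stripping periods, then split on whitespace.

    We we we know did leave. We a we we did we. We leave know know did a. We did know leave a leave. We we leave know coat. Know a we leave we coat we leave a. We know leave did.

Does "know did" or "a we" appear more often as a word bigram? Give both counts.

"a we" (4 vs 2)

"know did": 2 occurrences
"a we": 4 occurrences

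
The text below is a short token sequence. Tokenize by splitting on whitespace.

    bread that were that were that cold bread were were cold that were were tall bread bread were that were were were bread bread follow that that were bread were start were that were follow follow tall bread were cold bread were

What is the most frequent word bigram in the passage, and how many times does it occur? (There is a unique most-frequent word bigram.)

"that were", 6 times

Bigram frequencies (highest first):
  that were: 6
  bread were: 5
  were that: 4
  were were: 4
  cold bread: 2
  were cold: 2
  … (15 more, each ≤ 2)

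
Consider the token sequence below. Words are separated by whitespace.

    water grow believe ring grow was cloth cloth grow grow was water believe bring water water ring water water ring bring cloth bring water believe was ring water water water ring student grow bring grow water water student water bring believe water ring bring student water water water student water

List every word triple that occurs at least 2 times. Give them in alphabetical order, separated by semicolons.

ring water water; water ring bring; water student water; water water ring; water water student; water water water

Trigram counts meeting the condition (at least 2 times):
  ring water water: 2
  water ring bring: 2
  water student water: 2
  water water ring: 3
  water water student: 2
  water water water: 2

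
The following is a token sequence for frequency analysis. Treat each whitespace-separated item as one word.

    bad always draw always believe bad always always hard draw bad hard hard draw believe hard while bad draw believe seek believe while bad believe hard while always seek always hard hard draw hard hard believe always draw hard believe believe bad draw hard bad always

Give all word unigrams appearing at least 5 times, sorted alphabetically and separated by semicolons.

Unigram counts meeting the condition (at least 5 times):
  always: 8
  bad: 7
  believe: 8
  draw: 7
  hard: 11

always; bad; believe; draw; hard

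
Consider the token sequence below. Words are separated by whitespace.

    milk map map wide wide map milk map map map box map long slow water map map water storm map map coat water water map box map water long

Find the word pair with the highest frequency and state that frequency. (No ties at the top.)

"map map", 5 times

Bigram frequencies (highest first):
  map map: 5
  milk map: 2
  map box: 2
  box map: 2
  water map: 2
  map water: 2
  … (13 more, each ≤ 1)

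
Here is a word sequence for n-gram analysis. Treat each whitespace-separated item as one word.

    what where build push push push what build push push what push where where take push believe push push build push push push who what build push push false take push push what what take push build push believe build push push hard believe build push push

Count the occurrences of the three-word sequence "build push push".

6

Scanning the 45 overlapping trigram windows for "build push push":
  position 3–5: build push push
  position 8–10: build push push
  position 20–22: build push push
  position 26–28: build push push
  position 40–42: build push push
  position 45–47: build push push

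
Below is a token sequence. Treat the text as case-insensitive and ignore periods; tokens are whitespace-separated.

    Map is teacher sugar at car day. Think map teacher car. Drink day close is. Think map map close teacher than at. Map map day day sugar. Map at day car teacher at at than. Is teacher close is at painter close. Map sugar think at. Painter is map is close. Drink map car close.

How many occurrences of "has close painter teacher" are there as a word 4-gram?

0

Scanning the 52 overlapping 4-gram windows for "has close painter teacher":
  (none found)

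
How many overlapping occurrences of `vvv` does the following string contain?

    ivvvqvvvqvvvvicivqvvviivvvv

Sliding a length-3 window over the 27 characters (25 positions):
  position 2–4: vvv
  position 6–8: vvv
  position 10–12: vvv
  position 11–13: vvv
  position 19–21: vvv
  position 24–26: vvv
  position 25–27: vvv

7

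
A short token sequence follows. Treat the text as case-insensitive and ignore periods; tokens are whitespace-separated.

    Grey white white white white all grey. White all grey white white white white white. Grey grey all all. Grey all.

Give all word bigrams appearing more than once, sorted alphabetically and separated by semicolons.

Bigram counts meeting the condition (more than once):
  all grey: 3
  grey all: 2
  grey white: 3
  white all: 2
  white white: 7

all grey; grey all; grey white; white all; white white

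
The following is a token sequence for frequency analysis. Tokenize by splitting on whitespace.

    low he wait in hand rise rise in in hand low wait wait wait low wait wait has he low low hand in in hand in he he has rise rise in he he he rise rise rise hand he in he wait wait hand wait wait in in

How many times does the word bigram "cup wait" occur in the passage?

Scanning the 48 overlapping bigram windows for "cup wait":
  (none found)

0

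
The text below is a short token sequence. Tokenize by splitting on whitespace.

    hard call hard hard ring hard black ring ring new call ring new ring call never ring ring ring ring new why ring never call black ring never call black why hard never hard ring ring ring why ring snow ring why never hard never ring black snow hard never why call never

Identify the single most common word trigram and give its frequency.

Trigram frequencies (highest first):
  ring ring ring: 3
  ring ring new: 2
  ring never call: 2
  never call black: 2
  hard call hard: 1
  call hard hard: 1
  … (40 more, each ≤ 1)

"ring ring ring", 3 times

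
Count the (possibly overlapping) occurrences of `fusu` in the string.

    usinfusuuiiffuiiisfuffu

Sliding a length-4 window over the 23 characters (20 positions):
  position 5–8: fusu

1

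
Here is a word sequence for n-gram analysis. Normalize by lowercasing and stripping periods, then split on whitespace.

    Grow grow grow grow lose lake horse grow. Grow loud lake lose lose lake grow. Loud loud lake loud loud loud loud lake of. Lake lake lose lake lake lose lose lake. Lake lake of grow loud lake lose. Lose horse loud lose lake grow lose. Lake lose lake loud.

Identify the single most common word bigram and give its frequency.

Bigram frequencies (highest first):
  lose lake: 7
  lake lose: 5
  grow grow: 4
  loud lake: 4
  loud loud: 4
  lake lake: 4
  … (13 more, each ≤ 3)

"lose lake", 7 times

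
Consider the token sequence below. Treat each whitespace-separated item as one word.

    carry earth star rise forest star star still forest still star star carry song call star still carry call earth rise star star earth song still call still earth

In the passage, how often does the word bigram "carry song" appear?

1

Scanning the 28 overlapping bigram windows for "carry song":
  position 13–14: carry song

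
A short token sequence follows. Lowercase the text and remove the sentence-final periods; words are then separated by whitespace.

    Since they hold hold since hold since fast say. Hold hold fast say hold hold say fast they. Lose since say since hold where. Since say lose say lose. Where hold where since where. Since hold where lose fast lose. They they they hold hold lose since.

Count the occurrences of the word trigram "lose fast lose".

Scanning the 45 overlapping trigram windows for "lose fast lose":
  position 38–40: lose fast lose

1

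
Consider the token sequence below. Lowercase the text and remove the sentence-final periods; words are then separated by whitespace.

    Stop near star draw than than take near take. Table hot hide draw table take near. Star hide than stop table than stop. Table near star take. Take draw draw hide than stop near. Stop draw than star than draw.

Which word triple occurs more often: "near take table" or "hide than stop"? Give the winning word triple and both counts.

"hide than stop" (2 vs 1)

"near take table": 1 occurrence
"hide than stop": 2 occurrences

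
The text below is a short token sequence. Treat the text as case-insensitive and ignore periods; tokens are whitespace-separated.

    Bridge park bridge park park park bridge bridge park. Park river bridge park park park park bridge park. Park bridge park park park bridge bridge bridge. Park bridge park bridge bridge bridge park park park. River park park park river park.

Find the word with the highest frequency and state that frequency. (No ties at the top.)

"park", 24 times

Unigram frequencies (highest first):
  park: 24
  bridge: 14
  river: 3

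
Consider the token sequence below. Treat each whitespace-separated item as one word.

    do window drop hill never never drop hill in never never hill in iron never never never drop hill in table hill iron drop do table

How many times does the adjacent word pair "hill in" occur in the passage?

3

Scanning the 25 overlapping bigram windows for "hill in":
  position 8–9: hill in
  position 12–13: hill in
  position 19–20: hill in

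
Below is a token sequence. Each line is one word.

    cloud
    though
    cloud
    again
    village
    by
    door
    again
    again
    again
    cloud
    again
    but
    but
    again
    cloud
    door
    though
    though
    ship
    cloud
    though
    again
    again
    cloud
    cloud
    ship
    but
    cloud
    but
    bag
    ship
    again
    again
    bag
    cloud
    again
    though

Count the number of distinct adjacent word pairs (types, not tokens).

38 tokens → 37 bigram windows in total.
Repeated bigrams (each contributes count−1 duplicates):
  again again: 4
  again cloud: 3
  cloud again: 3
  cloud though: 2
8 duplicate windows → 37 − 8 = 29 distinct.

29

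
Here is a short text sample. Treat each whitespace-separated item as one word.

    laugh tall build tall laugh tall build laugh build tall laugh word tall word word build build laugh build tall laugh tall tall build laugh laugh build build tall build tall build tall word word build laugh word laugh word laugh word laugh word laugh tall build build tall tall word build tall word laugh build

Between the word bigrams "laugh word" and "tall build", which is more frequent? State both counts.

"tall build" (6 vs 5)

"laugh word": 5 occurrences
"tall build": 6 occurrences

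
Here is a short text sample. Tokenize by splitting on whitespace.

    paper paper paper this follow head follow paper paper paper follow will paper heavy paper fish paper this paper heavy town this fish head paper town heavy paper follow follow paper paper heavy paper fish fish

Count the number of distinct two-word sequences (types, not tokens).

36 tokens → 35 bigram windows in total.
Repeated bigrams (each contributes count−1 duplicates):
  paper paper: 5
  heavy paper: 3
  paper heavy: 3
  follow paper: 2
  paper fish: 2
  paper follow: 2
  paper this: 2
12 duplicate windows → 35 − 12 = 23 distinct.

23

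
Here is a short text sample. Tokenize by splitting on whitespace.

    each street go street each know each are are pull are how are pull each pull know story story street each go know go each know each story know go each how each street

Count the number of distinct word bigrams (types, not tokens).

34 tokens → 33 bigram windows in total.
Repeated bigrams (each contributes count−1 duplicates):
  are pull: 2
  each know: 2
  each street: 2
  go each: 2
  know each: 2
  know go: 2
  street each: 2
7 duplicate windows → 33 − 7 = 26 distinct.

26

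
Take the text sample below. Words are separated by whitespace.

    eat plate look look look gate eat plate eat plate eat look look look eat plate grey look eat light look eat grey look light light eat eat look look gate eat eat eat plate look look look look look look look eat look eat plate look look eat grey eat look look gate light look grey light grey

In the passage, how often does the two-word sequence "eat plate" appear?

Scanning the 58 overlapping bigram windows for "eat plate":
  position 1–2: eat plate
  position 7–8: eat plate
  position 9–10: eat plate
  position 15–16: eat plate
  position 34–35: eat plate
  position 45–46: eat plate

6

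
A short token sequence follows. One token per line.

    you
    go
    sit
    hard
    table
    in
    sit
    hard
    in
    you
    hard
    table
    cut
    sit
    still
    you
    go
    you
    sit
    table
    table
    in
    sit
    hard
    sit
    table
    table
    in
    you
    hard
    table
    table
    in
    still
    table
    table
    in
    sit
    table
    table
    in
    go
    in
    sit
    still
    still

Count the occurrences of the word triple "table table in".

Scanning the 44 overlapping trigram windows for "table table in":
  position 20–22: table table in
  position 26–28: table table in
  position 31–33: table table in
  position 35–37: table table in
  position 39–41: table table in

5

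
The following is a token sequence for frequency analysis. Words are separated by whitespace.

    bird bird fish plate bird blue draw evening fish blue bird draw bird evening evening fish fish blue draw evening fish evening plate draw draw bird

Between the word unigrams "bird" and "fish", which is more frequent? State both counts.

"bird": 6 occurrences
"fish": 5 occurrences

"bird" (6 vs 5)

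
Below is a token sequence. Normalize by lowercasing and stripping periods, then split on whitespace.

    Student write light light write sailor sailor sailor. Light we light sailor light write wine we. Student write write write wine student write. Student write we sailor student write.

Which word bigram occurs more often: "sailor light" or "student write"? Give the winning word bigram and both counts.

"sailor light": 2 occurrences
"student write": 5 occurrences

"student write" (5 vs 2)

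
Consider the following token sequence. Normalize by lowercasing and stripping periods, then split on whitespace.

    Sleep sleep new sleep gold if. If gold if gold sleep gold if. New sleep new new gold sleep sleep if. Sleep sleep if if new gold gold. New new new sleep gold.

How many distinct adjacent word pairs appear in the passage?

33 tokens → 32 bigram windows in total.
Repeated bigrams (each contributes count−1 duplicates):
  gold if: 3
  new new: 3
  new sleep: 3
  sleep gold: 3
  sleep sleep: 3
  gold sleep: 2
  if gold: 2
  if if: 2
  … (4 more repeated)
17 duplicate windows → 32 − 17 = 15 distinct.

15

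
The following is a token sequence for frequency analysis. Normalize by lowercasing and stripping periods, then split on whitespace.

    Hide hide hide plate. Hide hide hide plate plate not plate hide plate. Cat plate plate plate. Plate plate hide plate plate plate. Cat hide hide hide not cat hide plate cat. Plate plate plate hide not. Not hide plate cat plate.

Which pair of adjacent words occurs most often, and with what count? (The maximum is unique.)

Bigram frequencies (highest first):
  plate plate: 9
  hide hide: 6
  hide plate: 6
  plate hide: 4
  plate cat: 4
  cat plate: 3
  … (7 more, each ≤ 2)

"plate plate", 9 times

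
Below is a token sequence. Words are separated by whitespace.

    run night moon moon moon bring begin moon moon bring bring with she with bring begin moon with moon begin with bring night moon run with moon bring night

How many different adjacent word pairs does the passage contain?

29 tokens → 28 bigram windows in total.
Repeated bigrams (each contributes count−1 duplicates):
  moon bring: 3
  moon moon: 3
  begin moon: 2
  bring begin: 2
  bring night: 2
  night moon: 2
  with bring: 2
  with moon: 2
10 duplicate windows → 28 − 10 = 18 distinct.

18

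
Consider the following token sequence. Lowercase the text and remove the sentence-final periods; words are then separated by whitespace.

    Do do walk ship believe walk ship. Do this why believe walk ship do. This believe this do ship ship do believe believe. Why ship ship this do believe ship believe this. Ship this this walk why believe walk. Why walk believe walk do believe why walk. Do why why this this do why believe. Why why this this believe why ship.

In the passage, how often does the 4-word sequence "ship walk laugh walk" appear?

0

Scanning the 59 overlapping 4-gram windows for "ship walk laugh walk":
  (none found)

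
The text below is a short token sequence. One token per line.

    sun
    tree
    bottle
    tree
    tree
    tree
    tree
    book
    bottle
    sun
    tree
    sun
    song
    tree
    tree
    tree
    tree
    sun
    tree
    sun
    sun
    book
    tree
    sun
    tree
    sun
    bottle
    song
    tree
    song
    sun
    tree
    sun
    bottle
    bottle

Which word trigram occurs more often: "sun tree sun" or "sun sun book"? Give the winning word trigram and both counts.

"sun tree sun": 4 occurrences
"sun sun book": 1 occurrence

"sun tree sun" (4 vs 1)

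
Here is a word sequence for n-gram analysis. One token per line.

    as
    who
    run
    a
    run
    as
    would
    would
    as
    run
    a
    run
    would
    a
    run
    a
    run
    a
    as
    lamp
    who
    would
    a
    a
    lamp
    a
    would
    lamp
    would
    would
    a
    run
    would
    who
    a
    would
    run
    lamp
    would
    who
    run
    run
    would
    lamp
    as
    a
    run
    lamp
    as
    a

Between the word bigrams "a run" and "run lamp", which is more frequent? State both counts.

"a run" (6 vs 2)

"a run": 6 occurrences
"run lamp": 2 occurrences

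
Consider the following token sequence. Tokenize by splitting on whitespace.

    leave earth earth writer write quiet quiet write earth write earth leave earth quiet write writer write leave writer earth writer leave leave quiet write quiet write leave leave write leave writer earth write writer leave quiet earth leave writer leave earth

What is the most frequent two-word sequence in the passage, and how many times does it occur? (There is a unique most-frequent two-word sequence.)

Bigram frequencies (highest first):
  quiet write: 4
  leave earth: 3
  write leave: 3
  leave writer: 3
  writer leave: 3
  earth writer: 2
  … (14 more, each ≤ 2)

"quiet write", 4 times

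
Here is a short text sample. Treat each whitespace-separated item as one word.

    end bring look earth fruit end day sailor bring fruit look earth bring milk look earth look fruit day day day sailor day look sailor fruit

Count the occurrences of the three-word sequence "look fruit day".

1

Scanning the 24 overlapping trigram windows for "look fruit day":
  position 17–19: look fruit day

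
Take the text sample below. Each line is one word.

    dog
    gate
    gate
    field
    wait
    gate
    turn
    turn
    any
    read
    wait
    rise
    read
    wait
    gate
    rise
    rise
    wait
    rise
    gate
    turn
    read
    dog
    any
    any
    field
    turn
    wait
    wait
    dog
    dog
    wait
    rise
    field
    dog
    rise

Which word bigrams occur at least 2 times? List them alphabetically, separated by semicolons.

gate turn; read wait; wait gate; wait rise

Bigram counts meeting the condition (at least 2 times):
  gate turn: 2
  read wait: 2
  wait gate: 2
  wait rise: 3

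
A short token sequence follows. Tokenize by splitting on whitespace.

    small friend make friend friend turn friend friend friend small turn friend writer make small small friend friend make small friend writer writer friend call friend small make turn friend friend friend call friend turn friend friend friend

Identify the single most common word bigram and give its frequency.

Bigram frequencies (highest first):
  friend friend: 8
  turn friend: 4
  small friend: 3
  friend make: 2
  friend turn: 2
  friend small: 2
  … (12 more, each ≤ 2)

"friend friend", 8 times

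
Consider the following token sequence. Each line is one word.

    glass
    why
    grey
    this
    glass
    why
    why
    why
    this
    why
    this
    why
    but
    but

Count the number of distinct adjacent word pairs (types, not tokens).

9

14 tokens → 13 bigram windows in total.
Repeated bigrams (each contributes count−1 duplicates):
  glass why: 2
  this why: 2
  why this: 2
  why why: 2
4 duplicate windows → 13 − 4 = 9 distinct.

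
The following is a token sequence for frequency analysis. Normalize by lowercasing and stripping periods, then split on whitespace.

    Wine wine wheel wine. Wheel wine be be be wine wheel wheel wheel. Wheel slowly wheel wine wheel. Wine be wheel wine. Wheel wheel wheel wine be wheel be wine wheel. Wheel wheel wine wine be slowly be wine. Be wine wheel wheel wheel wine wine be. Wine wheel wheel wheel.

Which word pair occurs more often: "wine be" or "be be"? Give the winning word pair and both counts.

"wine be": 6 occurrences
"be be": 2 occurrences

"wine be" (6 vs 2)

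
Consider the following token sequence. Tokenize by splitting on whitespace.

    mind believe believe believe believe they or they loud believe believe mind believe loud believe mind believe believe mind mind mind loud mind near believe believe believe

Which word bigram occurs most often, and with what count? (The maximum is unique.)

Bigram frequencies (highest first):
  believe believe: 7
  mind believe: 3
  believe mind: 3
  loud believe: 2
  mind mind: 2
  believe they: 1
  … (8 more, each ≤ 1)

"believe believe", 7 times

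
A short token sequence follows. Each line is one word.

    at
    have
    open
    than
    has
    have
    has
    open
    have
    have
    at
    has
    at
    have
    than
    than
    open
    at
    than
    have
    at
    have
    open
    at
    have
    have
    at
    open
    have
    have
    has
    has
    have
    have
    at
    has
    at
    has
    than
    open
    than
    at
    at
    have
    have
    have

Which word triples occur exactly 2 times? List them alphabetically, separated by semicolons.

at has at; at have have; at have open; have at has; open have have

Trigram counts meeting the condition (exactly 2 times):
  at has at: 2
  at have have: 2
  at have open: 2
  have at has: 2
  open have have: 2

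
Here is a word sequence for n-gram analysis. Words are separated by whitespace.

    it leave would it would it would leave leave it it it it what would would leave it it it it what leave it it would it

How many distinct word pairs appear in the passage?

12

27 tokens → 26 bigram windows in total.
Repeated bigrams (each contributes count−1 duplicates):
  it it: 7
  it would: 3
  leave it: 3
  would it: 3
  it what: 2
  would leave: 2
14 duplicate windows → 26 − 14 = 12 distinct.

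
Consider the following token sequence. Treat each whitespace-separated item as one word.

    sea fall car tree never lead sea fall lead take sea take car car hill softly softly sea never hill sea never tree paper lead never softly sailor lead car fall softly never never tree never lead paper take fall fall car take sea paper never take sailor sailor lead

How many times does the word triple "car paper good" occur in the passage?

Scanning the 48 overlapping trigram windows for "car paper good":
  (none found)

0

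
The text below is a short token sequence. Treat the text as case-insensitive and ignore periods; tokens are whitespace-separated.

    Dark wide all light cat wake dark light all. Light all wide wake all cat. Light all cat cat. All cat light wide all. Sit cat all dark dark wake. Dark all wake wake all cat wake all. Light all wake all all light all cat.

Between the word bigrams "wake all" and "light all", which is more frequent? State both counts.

"light all" (5 vs 4)

"wake all": 4 occurrences
"light all": 5 occurrences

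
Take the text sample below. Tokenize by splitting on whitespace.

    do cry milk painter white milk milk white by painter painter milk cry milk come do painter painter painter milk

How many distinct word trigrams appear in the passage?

20 tokens → 18 trigram windows in total.
Repeated trigrams (each contributes count−1 duplicates):
  painter painter milk: 2
1 duplicate windows → 18 − 1 = 17 distinct.

17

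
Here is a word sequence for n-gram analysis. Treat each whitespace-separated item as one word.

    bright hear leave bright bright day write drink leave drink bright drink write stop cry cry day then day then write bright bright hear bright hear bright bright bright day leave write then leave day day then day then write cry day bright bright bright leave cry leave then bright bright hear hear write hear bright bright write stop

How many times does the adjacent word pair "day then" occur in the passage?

4

Scanning the 58 overlapping bigram windows for "day then":
  position 17–18: day then
  position 19–20: day then
  position 36–37: day then
  position 38–39: day then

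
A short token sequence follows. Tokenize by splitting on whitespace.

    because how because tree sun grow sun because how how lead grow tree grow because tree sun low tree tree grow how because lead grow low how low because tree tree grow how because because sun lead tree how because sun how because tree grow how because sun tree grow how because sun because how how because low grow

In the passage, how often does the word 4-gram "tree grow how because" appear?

Scanning the 56 overlapping 4-gram windows for "tree grow how because":
  position 20–23: tree grow how because
  position 31–34: tree grow how because
  position 44–47: tree grow how because
  position 49–52: tree grow how because

4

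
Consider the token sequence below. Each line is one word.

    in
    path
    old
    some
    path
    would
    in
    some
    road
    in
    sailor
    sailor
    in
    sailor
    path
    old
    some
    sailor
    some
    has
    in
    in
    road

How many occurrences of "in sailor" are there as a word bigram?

2

Scanning the 22 overlapping bigram windows for "in sailor":
  position 10–11: in sailor
  position 13–14: in sailor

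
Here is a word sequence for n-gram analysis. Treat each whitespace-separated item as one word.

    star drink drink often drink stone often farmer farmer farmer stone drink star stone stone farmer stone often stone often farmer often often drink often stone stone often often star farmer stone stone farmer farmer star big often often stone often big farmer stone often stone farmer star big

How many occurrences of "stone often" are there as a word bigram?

Scanning the 48 overlapping bigram windows for "stone often":
  position 6–7: stone often
  position 17–18: stone often
  position 19–20: stone often
  position 27–28: stone often
  position 40–41: stone often
  position 44–45: stone often

6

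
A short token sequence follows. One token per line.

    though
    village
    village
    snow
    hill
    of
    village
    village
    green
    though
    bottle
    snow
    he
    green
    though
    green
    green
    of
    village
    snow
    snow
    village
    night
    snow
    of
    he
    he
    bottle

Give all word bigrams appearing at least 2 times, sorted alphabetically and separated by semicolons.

green though; of village; village snow; village village

Bigram counts meeting the condition (at least 2 times):
  green though: 2
  of village: 2
  village snow: 2
  village village: 2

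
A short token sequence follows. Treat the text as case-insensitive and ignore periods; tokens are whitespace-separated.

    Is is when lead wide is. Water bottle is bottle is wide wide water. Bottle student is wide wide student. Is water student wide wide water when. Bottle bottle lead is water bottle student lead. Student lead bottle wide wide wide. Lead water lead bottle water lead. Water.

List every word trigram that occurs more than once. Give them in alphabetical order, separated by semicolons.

Trigram counts meeting the condition (more than once):
  is water bottle: 2
  is wide wide: 2
  water bottle student: 2
  wide wide water: 2

is water bottle; is wide wide; water bottle student; wide wide water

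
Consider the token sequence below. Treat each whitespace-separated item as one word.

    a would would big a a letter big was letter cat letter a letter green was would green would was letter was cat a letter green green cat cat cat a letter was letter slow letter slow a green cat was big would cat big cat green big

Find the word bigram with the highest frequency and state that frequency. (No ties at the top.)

"a letter", 4 times

Bigram frequencies (highest first):
  a letter: 4
  was letter: 3
  letter green: 2
  letter was: 2
  cat a: 2
  green cat: 2
  … (30 more, each ≤ 2)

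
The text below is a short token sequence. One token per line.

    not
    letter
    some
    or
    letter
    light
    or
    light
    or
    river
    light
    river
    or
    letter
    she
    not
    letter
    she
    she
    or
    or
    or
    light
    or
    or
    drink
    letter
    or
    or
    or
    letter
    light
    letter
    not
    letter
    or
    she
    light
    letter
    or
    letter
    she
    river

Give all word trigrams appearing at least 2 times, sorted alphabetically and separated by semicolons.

Trigram counts meeting the condition (at least 2 times):
  or letter light: 2
  or letter she: 2
  or light or: 2
  or or or: 2

or letter light; or letter she; or light or; or or or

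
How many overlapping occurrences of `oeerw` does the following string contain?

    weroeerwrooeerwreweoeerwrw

Sliding a length-5 window over the 26 characters (22 positions):
  position 4–8: oeerw
  position 11–15: oeerw
  position 20–24: oeerw

3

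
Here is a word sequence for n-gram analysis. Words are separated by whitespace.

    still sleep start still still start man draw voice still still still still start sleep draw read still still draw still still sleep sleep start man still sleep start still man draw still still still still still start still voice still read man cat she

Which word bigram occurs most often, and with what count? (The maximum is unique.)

Bigram frequencies (highest first):
  still still: 10
  still sleep: 3
  sleep start: 3
  start still: 3
  still start: 3
  start man: 2
  … (17 more, each ≤ 2)

"still still", 10 times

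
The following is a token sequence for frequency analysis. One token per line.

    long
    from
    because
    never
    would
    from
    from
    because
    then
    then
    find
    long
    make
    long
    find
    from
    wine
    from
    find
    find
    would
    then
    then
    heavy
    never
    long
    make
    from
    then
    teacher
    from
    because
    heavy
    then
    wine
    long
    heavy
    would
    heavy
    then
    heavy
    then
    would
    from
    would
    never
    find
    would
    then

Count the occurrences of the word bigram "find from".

1

Scanning the 48 overlapping bigram windows for "find from":
  position 15–16: find from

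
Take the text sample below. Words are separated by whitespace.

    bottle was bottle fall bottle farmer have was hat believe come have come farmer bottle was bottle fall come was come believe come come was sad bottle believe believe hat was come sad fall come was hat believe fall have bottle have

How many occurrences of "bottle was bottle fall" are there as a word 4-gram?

2

Scanning the 39 overlapping 4-gram windows for "bottle was bottle fall":
  position 1–4: bottle was bottle fall
  position 15–18: bottle was bottle fall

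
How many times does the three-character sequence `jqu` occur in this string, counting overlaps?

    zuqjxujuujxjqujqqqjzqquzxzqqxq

1

Sliding a length-3 window over the 30 characters (28 positions):
  position 12–14: jqu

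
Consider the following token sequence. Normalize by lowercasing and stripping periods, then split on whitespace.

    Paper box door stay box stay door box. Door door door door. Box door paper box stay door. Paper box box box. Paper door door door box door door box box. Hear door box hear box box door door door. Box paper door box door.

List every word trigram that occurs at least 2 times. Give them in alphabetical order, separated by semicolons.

box door door; box paper door; box stay door; door box door; door door box; door door door; door paper box

Trigram counts meeting the condition (at least 2 times):
  box door door: 3
  box paper door: 2
  box stay door: 2
  door box door: 4
  door door box: 4
  door door door: 4
  door paper box: 2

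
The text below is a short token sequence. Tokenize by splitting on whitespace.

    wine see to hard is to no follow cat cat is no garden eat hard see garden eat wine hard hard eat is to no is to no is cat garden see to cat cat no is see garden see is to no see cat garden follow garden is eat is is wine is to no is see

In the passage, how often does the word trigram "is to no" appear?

5

Scanning the 56 overlapping trigram windows for "is to no":
  position 5–7: is to no
  position 23–25: is to no
  position 26–28: is to no
  position 41–43: is to no
  position 54–56: is to no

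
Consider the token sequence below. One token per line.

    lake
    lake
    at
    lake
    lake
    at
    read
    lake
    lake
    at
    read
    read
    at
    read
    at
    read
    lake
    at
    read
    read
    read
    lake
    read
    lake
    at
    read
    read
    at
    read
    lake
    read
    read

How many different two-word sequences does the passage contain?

32 tokens → 31 bigram windows in total.
Repeated bigrams (each contributes count−1 duplicates):
  at read: 7
  lake at: 5
  read lake: 5
  read read: 5
  lake lake: 3
  read at: 3
  lake read: 2
23 duplicate windows → 31 − 23 = 8 distinct.

8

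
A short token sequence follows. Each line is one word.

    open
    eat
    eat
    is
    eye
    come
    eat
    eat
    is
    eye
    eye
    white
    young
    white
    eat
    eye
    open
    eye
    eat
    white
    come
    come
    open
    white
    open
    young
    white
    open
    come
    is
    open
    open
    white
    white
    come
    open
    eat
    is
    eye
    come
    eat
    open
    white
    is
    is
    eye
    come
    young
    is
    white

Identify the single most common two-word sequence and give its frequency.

Bigram frequencies (highest first):
  is eye: 4
  eat is: 3
  eye come: 3
  open white: 3
  open eat: 2
  eat eat: 2
  … (27 more, each ≤ 2)

"is eye", 4 times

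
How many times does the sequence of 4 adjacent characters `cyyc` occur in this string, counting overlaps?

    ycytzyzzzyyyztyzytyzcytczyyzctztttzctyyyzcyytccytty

Sliding a length-4 window over the 51 characters (48 positions):
  (no match at any position)

0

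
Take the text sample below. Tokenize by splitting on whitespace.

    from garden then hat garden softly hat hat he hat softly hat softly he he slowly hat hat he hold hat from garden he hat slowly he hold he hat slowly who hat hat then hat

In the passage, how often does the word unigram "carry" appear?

Scanning the 36 tokens for "carry":
  (none found)

0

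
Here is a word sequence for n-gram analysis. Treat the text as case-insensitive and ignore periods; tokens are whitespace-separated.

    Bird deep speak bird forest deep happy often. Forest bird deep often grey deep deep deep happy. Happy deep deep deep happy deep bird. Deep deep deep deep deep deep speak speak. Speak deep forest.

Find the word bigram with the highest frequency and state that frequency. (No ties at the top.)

"deep deep", 9 times

Bigram frequencies (highest first):
  deep deep: 9
  bird deep: 3
  deep happy: 3
  deep speak: 2
  happy deep: 2
  speak speak: 2
  … (13 more, each ≤ 1)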